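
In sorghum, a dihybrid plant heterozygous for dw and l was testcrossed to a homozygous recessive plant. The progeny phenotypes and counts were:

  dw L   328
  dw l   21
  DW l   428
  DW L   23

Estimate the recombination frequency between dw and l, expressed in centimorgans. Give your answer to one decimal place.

The two most frequent classes, DW l (428) and dw L (328), are the parental types, so the F1 was DW l / dw L.
The recombinant classes are DW L and dw l: 23 + 21 = 44.
Recombination frequency = 44/800 = 0.0550 ≈ 5.5%, i.e. 5.5 centimorgans.

5.5 centimorgans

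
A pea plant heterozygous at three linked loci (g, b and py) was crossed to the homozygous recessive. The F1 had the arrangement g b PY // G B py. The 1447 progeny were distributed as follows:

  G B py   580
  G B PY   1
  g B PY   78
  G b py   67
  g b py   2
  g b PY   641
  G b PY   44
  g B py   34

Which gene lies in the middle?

py

The two rarest classes, g b py and G B PY, are the double crossovers. Comparing them with the parentals, only the py allele has switched, so py is the middle locus and the order is g – py – b.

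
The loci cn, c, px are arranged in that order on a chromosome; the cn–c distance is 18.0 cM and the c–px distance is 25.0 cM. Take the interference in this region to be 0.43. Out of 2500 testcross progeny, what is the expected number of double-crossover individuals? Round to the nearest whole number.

64

Map distances give recombination frequencies of 0.180 and 0.250 for the two intervals.
With interference 0.43 (so coincidence = 0.57), expected double-crossover frequency = 0.180 × 0.250 × 0.57 = 0.02565.
Expected number = 0.02565 × 2500 = 64.12 ≈ 64.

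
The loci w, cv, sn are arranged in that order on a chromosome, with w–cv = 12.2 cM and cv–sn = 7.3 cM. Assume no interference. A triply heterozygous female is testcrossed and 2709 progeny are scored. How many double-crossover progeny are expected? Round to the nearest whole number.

24

Map distances give recombination frequencies of 0.122 and 0.073 for the two intervals.
With no interference, expected double-crossover frequency = 0.122 × 0.073 = 0.00891.
Expected number = 0.00891 × 2709 = 24.13 ≈ 24.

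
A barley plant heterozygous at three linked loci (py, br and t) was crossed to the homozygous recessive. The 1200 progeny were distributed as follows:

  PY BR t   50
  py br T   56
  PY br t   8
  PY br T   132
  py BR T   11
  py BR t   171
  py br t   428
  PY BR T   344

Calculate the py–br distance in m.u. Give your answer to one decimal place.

26.8 m.u.

The two most frequent reciprocal classes, py br t and PY BR T, are the parental types, so the F1 was py br t / PY BR T.
The two rarest classes, PY br t and py BR T, are the double crossovers. Comparing them with the parentals, only the py allele has switched, so py is the middle locus and the order is t – py – br.
Crossovers in the py–br interval produce the single-crossover classes py BR t and PY br T (171 + 132 = 303) plus the double crossovers (19).
RF(py–br) = (303 + 19) / 1200 = 322/1200 = 0.2683 → 26.8 m.u.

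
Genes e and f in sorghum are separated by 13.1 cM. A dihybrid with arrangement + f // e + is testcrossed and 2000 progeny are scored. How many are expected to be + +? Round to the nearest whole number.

131

A map distance of 13.1 cM corresponds to a recombination frequency of 0.131.
The F1 is + f / e +, so + + is a recombinant gamete class with expected frequency r/2 = 0.131/2 = 0.0655.
Expected number = 0.0655 × 2000 = 131.00 ≈ 131.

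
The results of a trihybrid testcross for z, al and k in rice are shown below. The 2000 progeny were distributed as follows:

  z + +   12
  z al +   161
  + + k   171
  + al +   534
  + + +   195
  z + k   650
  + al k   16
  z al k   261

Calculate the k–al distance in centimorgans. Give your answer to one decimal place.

24.2 centimorgans

The two most frequent reciprocal classes, z + k and + al +, are the parental types, so the F1 was z + k / + al +.
The two rarest classes, z + + and + al k, are the double crossovers. Comparing them with the parentals, only the k allele has switched, so k is the middle locus and the order is z – k – al.
Crossovers in the k–al interval produce the single-crossover classes z al k and + + + (261 + 195 = 456) plus the double crossovers (28).
RF(k–al) = (456 + 28) / 2000 = 484/2000 = 0.2420 → 24.2 centimorgans.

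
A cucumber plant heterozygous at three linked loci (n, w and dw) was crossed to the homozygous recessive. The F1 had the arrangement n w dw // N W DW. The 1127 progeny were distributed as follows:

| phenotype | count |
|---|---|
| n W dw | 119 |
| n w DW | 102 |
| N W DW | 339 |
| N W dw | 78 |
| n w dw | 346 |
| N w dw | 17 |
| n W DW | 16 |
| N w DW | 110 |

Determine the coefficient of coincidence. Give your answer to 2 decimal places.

0.67

The two rarest classes, N w dw and n W DW, are the double crossovers. Comparing them with the parentals, only the n allele has switched, so n is the middle locus and the order is dw – n – w.
dw–n: (180 + 33)/1127 = 0.1890; n–w: (229 + 33)/1127 = 0.2325.
Expected DCO frequency = 0.1890 × 0.2325 ≈ 0.04394; observed = 33/1127 ≈ 0.02928.
Coefficient of coincidence = 0.02928/0.04394 ≈ 0.67.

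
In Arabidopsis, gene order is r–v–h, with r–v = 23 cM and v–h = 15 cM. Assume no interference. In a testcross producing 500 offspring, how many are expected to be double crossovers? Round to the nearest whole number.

Map distances give recombination frequencies of 0.230 and 0.150 for the two intervals.
With no interference, expected double-crossover frequency = 0.230 × 0.150 = 0.03450.
Expected number = 0.03450 × 500 = 17.25 ≈ 17.

17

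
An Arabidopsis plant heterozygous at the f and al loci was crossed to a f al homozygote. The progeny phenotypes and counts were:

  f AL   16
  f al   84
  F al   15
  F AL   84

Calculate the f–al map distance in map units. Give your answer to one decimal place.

The two most frequent classes, F AL (84) and f al (84), are the parental types, so the F1 was F AL / f al.
The recombinant classes are F al and f AL: 15 + 16 = 31.
Recombination frequency = 31/199 = 0.1558 ≈ 15.6%, i.e. 15.6 map units.

15.6 map units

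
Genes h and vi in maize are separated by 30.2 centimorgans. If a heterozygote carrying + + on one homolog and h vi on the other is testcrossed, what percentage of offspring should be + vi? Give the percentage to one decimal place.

15.1%

A map distance of 30.2 centimorgans corresponds to a recombination frequency of 0.302.
The F1 is + + / h vi, so + vi is a recombinant gamete class with expected frequency r/2 = 0.302/2 = 0.1510.
That is 0.1510 = 15.1% of the progeny.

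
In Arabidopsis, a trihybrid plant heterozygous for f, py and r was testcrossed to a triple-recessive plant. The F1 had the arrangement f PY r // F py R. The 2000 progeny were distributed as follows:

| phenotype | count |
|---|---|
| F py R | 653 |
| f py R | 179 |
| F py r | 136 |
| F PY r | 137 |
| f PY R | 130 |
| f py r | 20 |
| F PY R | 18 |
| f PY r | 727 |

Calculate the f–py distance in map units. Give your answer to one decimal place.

The two rarest classes, f py r and F PY R, are the double crossovers. Comparing them with the parentals, only the py allele has switched, so py is the middle locus and the order is r – py – f.
Crossovers in the py–f interval produce the single-crossover classes F PY r and f py R (137 + 179 = 316) plus the double crossovers (38).
RF(py–f) = (316 + 38) / 2000 = 354/2000 = 0.1770 → 17.7 map units.

17.7 map units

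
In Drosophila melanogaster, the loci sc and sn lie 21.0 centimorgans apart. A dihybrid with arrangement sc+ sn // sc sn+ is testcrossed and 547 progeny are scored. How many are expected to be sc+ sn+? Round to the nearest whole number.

57

A map distance of 21.0 centimorgans corresponds to a recombination frequency of 0.210.
The F1 is sc+ sn / sc sn+, so sc+ sn+ is a recombinant gamete class with expected frequency r/2 = 0.210/2 = 0.1050.
Expected number = 0.1050 × 547 = 57.43 ≈ 57.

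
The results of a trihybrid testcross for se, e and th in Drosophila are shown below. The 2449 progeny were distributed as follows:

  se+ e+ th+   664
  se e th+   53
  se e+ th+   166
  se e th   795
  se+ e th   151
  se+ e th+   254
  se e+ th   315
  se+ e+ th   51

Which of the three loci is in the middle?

The two most frequent reciprocal classes, se+ e+ th+ and se e th, are the parental types, so the F1 was se+ e+ th+ / se e th.
The two rarest classes, se+ e+ th and se e th+, are the double crossovers. Comparing them with the parentals, only the th allele has switched, so th is the middle locus and the order is e – th – se.

th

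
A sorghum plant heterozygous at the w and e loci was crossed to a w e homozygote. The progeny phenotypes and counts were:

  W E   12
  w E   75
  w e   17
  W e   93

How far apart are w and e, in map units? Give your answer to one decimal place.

The two most frequent classes, W e (93) and w E (75), are the parental types, so the F1 was W e / w E.
The recombinant classes are W E and w e: 12 + 17 = 29.
Recombination frequency = 29/197 = 0.1472 ≈ 14.7%, i.e. 14.7 map units.

14.7 map units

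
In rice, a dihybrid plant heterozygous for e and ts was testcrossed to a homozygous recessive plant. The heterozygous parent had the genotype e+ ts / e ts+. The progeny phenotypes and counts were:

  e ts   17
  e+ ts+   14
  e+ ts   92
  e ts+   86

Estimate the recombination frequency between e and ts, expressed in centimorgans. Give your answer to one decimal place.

The recombinant classes are e+ ts+ and e ts: 14 + 17 = 31.
Recombination frequency = 31/209 = 0.1483 ≈ 14.8%, i.e. 14.8 centimorgans.

14.8 centimorgans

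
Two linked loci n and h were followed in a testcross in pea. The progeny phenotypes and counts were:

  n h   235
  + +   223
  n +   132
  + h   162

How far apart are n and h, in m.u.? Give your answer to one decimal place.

39.1 m.u.

The two most frequent classes, + + (223) and n h (235), are the parental types, so the F1 was + + / n h.
The recombinant classes are + h and n +: 162 + 132 = 294.
Recombination frequency = 294/752 = 0.3910 ≈ 39.1%, i.e. 39.1 m.u.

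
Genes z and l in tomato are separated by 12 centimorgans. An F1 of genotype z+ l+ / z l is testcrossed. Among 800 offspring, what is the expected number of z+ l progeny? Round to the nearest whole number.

48

A map distance of 12 centimorgans corresponds to a recombination frequency of 0.120.
The F1 is z+ l+ / z l, so z+ l is a recombinant gamete class with expected frequency r/2 = 0.120/2 = 0.0600.
Expected number = 0.0600 × 800 = 48.00 ≈ 48.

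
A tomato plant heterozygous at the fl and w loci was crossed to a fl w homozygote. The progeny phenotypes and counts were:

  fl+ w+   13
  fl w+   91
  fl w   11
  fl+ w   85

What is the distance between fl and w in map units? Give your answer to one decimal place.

The two most frequent classes, fl+ w (85) and fl w+ (91), are the parental types, so the F1 was fl+ w / fl w+.
The recombinant classes are fl+ w+ and fl w: 13 + 11 = 24.
Recombination frequency = 24/200 = 0.1200 ≈ 12.0%, i.e. 12.0 map units.

12.0 map units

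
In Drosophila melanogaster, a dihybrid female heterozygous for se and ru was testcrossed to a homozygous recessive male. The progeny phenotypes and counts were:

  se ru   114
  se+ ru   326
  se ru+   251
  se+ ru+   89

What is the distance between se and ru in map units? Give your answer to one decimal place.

26.0 map units

The two most frequent classes, se+ ru (326) and se ru+ (251), are the parental types, so the F1 was se+ ru / se ru+.
The recombinant classes are se+ ru+ and se ru: 89 + 114 = 203.
Recombination frequency = 203/780 = 0.2603 ≈ 26.0%, i.e. 26.0 map units.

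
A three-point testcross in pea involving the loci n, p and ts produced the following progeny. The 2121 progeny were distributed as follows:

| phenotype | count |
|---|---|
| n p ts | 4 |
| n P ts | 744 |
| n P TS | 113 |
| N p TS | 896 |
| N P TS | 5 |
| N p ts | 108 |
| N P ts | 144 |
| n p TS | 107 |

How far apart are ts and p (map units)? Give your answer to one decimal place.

10.8 map units

The two most frequent reciprocal classes, N p TS and n P ts, are the parental types, so the F1 was N p TS / n P ts.
The two rarest classes, N P TS and n p ts, are the double crossovers. Comparing them with the parentals, only the p allele has switched, so p is the middle locus and the order is n – p – ts.
Crossovers in the p–ts interval produce the single-crossover classes N p ts and n P TS (108 + 113 = 221) plus the double crossovers (9).
RF(p–ts) = (221 + 9) / 2121 = 230/2121 = 0.1084 → 10.8 map units.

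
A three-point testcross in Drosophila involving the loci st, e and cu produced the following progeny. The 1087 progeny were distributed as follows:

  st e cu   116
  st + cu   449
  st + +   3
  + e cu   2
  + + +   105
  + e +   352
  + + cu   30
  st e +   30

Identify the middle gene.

cu

The two most frequent reciprocal classes, + e + and st + cu, are the parental types, so the F1 was + e + / st + cu.
The two rarest classes, + e cu and st + +, are the double crossovers. Comparing them with the parentals, only the cu allele has switched, so cu is the middle locus and the order is e – cu – st.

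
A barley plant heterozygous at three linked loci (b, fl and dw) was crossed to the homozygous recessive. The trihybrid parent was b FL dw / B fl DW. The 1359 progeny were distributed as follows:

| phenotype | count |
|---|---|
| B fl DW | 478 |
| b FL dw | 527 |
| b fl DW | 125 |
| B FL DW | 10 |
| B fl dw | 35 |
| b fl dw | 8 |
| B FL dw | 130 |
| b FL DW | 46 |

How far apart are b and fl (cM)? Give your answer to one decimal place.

20.1 cM

The two rarest classes, b fl dw and B FL DW, are the double crossovers. Comparing them with the parentals, only the fl allele has switched, so fl is the middle locus and the order is b – fl – dw.
Crossovers in the b–fl interval produce the single-crossover classes B FL dw and b fl DW (130 + 125 = 255) plus the double crossovers (18).
RF(b–fl) = (255 + 18) / 1359 = 273/1359 = 0.2009 → 20.1 cM.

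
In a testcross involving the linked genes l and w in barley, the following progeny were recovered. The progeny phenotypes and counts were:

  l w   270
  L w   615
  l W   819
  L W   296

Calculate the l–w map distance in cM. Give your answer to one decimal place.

28.3 cM

The two most frequent classes, L w (615) and l W (819), are the parental types, so the F1 was L w / l W.
The recombinant classes are L W and l w: 296 + 270 = 566.
Recombination frequency = 566/2000 = 0.2830 ≈ 28.3%, i.e. 28.3 cM.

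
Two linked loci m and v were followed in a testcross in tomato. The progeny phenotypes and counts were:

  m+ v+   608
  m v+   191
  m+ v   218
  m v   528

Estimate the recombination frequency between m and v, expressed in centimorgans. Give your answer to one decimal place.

26.5 centimorgans

The two most frequent classes, m+ v+ (608) and m v (528), are the parental types, so the F1 was m+ v+ / m v.
The recombinant classes are m+ v and m v+: 218 + 191 = 409.
Recombination frequency = 409/1545 = 0.2647 ≈ 26.5%, i.e. 26.5 centimorgans.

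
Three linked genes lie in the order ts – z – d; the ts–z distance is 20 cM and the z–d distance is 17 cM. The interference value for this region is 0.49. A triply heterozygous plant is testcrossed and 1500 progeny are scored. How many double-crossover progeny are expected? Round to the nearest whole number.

Map distances give recombination frequencies of 0.200 and 0.170 for the two intervals.
With interference 0.49 (so coincidence = 0.51), expected double-crossover frequency = 0.200 × 0.170 × 0.51 = 0.01734.
Expected number = 0.01734 × 1500 = 26.01 ≈ 26.

26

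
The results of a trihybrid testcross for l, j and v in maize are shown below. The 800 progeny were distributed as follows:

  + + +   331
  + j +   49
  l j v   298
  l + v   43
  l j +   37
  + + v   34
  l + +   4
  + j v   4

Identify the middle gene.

l

The two most frequent reciprocal classes, + + + and l j v, are the parental types, so the F1 was + + + / l j v.
The two rarest classes, l + + and + j v, are the double crossovers. Comparing them with the parentals, only the l allele has switched, so l is the middle locus and the order is j – l – v.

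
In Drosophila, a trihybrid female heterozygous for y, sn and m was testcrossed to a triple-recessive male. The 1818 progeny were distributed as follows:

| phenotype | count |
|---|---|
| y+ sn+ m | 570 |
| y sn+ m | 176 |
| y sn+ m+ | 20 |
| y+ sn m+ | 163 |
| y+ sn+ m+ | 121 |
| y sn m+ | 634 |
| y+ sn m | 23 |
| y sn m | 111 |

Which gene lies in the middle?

sn

The two most frequent reciprocal classes, y+ sn+ m and y sn m+, are the parental types, so the F1 was y+ sn+ m / y sn m+.
The two rarest classes, y+ sn m and y sn+ m+, are the double crossovers. Comparing them with the parentals, only the sn allele has switched, so sn is the middle locus and the order is y – sn – m.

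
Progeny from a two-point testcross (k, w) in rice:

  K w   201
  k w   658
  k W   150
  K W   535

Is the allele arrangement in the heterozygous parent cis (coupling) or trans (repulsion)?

The two most frequent classes are K W (535) and k w (658); these are the parental (non-recombinant) types.
So the F1 carried K W on one chromosome and k w on the other — the recessive alleles are on the same chromosome (cis / coupling).

cis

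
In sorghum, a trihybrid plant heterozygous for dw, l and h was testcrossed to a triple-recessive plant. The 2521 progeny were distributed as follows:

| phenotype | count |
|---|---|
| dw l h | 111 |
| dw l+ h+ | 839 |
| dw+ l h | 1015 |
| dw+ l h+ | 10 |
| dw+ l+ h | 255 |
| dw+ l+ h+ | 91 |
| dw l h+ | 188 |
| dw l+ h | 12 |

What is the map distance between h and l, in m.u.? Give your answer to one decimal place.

18.4 m.u.

The two most frequent reciprocal classes, dw l+ h+ and dw+ l h, are the parental types, so the F1 was dw l+ h+ / dw+ l h.
The two rarest classes, dw l+ h and dw+ l h+, are the double crossovers. Comparing them with the parentals, only the h allele has switched, so h is the middle locus and the order is dw – h – l.
Crossovers in the h–l interval produce the single-crossover classes dw l h+ and dw+ l+ h (188 + 255 = 443) plus the double crossovers (22).
RF(h–l) = (443 + 22) / 2521 = 465/2521 = 0.1845 → 18.4 m.u.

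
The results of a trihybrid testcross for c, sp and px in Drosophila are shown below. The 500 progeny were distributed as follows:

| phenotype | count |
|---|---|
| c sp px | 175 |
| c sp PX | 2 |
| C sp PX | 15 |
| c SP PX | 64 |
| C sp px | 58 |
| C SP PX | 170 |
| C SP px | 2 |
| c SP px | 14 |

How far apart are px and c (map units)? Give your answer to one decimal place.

The two most frequent reciprocal classes, c sp px and C SP PX, are the parental types, so the F1 was c sp px / C SP PX.
The two rarest classes, c sp PX and C SP px, are the double crossovers. Comparing them with the parentals, only the px allele has switched, so px is the middle locus and the order is sp – px – c.
Crossovers in the px–c interval produce the single-crossover classes C sp px and c SP PX (58 + 64 = 122) plus the double crossovers (4).
RF(px–c) = (122 + 4) / 500 = 126/500 = 0.2520 → 25.2 map units.

25.2 map units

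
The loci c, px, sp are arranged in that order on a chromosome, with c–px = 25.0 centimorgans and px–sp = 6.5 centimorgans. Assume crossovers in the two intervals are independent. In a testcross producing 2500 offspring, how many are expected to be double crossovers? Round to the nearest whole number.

Map distances give recombination frequencies of 0.250 and 0.065 for the two intervals.
With no interference, expected double-crossover frequency = 0.250 × 0.065 = 0.01625.
Expected number = 0.01625 × 2500 = 40.62 ≈ 41.

41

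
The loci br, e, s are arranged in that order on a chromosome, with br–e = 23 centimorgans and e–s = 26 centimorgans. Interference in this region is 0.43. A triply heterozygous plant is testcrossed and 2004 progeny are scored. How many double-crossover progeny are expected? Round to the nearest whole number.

Map distances give recombination frequencies of 0.230 and 0.260 for the two intervals.
With interference 0.43 (so coincidence = 0.57), expected double-crossover frequency = 0.230 × 0.260 × 0.57 = 0.03409.
Expected number = 0.03409 × 2004 = 68.31 ≈ 68.

68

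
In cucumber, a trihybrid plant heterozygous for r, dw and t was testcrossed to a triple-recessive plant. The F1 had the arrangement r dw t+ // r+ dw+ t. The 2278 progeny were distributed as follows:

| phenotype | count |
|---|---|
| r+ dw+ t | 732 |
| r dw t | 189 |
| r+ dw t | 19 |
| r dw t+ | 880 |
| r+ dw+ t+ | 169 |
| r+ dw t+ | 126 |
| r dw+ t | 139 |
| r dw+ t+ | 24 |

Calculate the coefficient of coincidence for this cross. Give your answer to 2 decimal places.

0.79

The two rarest classes, r dw+ t+ and r+ dw t, are the double crossovers. Comparing them with the parentals, only the dw allele has switched, so dw is the middle locus and the order is t – dw – r.
t–dw: (358 + 43)/2278 = 0.1760; dw–r: (265 + 43)/2278 = 0.1352.
Expected DCO frequency = 0.1760 × 0.1352 ≈ 0.02380; observed = 43/2278 ≈ 0.01888.
Coefficient of coincidence = 0.01888/0.02380 ≈ 0.79.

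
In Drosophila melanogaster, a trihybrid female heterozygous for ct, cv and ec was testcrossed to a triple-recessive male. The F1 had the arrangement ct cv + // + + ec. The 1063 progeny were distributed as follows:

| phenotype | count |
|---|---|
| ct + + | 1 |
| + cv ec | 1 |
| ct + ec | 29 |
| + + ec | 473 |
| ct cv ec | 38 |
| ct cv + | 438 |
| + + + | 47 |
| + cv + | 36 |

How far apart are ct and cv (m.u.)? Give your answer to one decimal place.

6.3 m.u.

The two rarest classes, ct + + and + cv ec, are the double crossovers. Comparing them with the parentals, only the cv allele has switched, so cv is the middle locus and the order is ct – cv – ec.
Crossovers in the ct–cv interval produce the single-crossover classes + cv + and ct + ec (36 + 29 = 65) plus the double crossovers (2).
RF(ct–cv) = (65 + 2) / 1063 = 67/1063 = 0.0630 → 6.3 m.u.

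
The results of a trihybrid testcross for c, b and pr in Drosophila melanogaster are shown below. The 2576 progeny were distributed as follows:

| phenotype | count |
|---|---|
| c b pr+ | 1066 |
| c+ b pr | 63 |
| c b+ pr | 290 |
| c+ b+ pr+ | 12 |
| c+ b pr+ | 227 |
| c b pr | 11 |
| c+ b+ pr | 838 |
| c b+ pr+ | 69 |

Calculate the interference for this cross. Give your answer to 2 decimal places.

0.29

The two most frequent reciprocal classes, c+ b+ pr and c b pr+, are the parental types, so the F1 was c+ b+ pr / c b pr+.
The two rarest classes, c+ b+ pr+ and c b pr, are the double crossovers. Comparing them with the parentals, only the pr allele has switched, so pr is the middle locus and the order is c – pr – b.
c–pr: (517 + 23)/2576 = 0.2096; pr–b: (132 + 23)/2576 = 0.0602.
Expected DCO frequency = 0.2096 × 0.0602 ≈ 0.01262; observed = 23/2576 ≈ 0.00893.
Coefficient of coincidence = 0.00893/0.01262 ≈ 0.71; interference = 1 − 0.71 = 0.29.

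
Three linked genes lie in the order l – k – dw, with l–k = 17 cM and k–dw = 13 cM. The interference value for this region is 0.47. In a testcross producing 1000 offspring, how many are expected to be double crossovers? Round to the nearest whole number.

Map distances give recombination frequencies of 0.170 and 0.130 for the two intervals.
With interference 0.47 (so coincidence = 0.53), expected double-crossover frequency = 0.170 × 0.130 × 0.53 = 0.01171.
Expected number = 0.01171 × 1000 = 11.71 ≈ 12.

12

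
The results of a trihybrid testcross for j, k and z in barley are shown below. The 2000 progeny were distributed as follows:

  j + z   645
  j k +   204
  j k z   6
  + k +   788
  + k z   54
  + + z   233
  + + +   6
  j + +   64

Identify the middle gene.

The two most frequent reciprocal classes, j + z and + k +, are the parental types, so the F1 was j + z / + k +.
The two rarest classes, j k z and + + +, are the double crossovers. Comparing them with the parentals, only the k allele has switched, so k is the middle locus and the order is z – k – j.

k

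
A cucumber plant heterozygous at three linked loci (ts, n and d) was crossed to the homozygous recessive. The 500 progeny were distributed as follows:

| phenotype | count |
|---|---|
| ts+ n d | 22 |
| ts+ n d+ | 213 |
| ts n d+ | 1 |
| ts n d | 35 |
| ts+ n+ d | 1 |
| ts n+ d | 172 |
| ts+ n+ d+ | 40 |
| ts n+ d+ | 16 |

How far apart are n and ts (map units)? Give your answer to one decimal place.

The two most frequent reciprocal classes, ts+ n d+ and ts n+ d, are the parental types, so the F1 was ts+ n d+ / ts n+ d.
The two rarest classes, ts n d+ and ts+ n+ d, are the double crossovers. Comparing them with the parentals, only the ts allele has switched, so ts is the middle locus and the order is n – ts – d.
Crossovers in the n–ts interval produce the single-crossover classes ts+ n+ d+ and ts n d (40 + 35 = 75) plus the double crossovers (2).
RF(n–ts) = (75 + 2) / 500 = 77/500 = 0.1540 → 15.4 map units.

15.4 map units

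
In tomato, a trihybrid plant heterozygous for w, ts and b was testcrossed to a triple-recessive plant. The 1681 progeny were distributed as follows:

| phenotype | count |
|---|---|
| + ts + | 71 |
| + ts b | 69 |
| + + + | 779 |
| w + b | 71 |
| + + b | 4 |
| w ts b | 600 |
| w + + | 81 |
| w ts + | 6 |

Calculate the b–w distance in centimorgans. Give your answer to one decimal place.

The two most frequent reciprocal classes, w ts b and + + +, are the parental types, so the F1 was w ts b / + + +.
The two rarest classes, w ts + and + + b, are the double crossovers. Comparing them with the parentals, only the b allele has switched, so b is the middle locus and the order is w – b – ts.
Crossovers in the w–b interval produce the single-crossover classes + ts b and w + + (69 + 81 = 150) plus the double crossovers (10).
RF(w–b) = (150 + 10) / 1681 = 160/1681 = 0.0952 → 9.5 centimorgans.

9.5 centimorgans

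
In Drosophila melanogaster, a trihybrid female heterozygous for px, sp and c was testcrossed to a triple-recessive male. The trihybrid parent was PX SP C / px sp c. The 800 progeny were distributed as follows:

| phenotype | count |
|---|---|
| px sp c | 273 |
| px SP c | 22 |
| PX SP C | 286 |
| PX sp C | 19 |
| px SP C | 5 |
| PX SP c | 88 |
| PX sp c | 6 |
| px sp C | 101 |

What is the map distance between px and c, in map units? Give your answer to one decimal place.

25.0 map units

The two rarest classes, px SP C and PX sp c, are the double crossovers. Comparing them with the parentals, only the px allele has switched, so px is the middle locus and the order is c – px – sp.
Crossovers in the c–px interval produce the single-crossover classes PX SP c and px sp C (88 + 101 = 189) plus the double crossovers (11).
RF(c–px) = (189 + 11) / 800 = 200/800 = 0.2500 → 25.0 map units.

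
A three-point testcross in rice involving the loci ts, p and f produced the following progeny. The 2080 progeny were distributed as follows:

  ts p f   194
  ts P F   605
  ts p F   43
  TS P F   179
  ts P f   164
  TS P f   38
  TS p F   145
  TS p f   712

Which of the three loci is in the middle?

p

The two most frequent reciprocal classes, ts P F and TS p f, are the parental types, so the F1 was ts P F / TS p f.
The two rarest classes, ts p F and TS P f, are the double crossovers. Comparing them with the parentals, only the p allele has switched, so p is the middle locus and the order is ts – p – f.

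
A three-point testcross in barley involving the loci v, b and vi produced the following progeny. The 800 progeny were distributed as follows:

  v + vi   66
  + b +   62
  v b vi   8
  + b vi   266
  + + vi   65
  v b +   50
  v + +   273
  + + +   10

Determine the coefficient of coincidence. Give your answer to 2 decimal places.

The two most frequent reciprocal classes, + b vi and v + +, are the parental types, so the F1 was + b vi / v + +.
The two rarest classes, v b vi and + + +, are the double crossovers. Comparing them with the parentals, only the v allele has switched, so v is the middle locus and the order is b – v – vi.
b–v: (115 + 18)/800 = 0.1663; v–vi: (128 + 18)/800 = 0.1825.
Expected DCO frequency = 0.1663 × 0.1825 ≈ 0.03035; observed = 18/800 ≈ 0.02250.
Coefficient of coincidence = 0.02250/0.03035 ≈ 0.74.

0.74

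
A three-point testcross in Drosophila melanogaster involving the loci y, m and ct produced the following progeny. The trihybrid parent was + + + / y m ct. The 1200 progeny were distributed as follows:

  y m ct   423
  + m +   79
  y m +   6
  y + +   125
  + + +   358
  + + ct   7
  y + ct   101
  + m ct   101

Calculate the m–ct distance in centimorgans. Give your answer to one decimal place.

16.1 centimorgans

The two rarest classes, + + ct and y m +, are the double crossovers. Comparing them with the parentals, only the ct allele has switched, so ct is the middle locus and the order is m – ct – y.
Crossovers in the m–ct interval produce the single-crossover classes + m + and y + ct (79 + 101 = 180) plus the double crossovers (13).
RF(m–ct) = (180 + 13) / 1200 = 193/1200 = 0.1608 → 16.1 centimorgans.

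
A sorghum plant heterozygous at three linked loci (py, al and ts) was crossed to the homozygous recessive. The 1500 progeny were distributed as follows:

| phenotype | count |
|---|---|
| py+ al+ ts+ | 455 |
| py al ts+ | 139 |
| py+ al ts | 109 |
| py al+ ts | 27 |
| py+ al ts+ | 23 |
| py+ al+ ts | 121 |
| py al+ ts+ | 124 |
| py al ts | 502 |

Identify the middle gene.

The two most frequent reciprocal classes, py al ts and py+ al+ ts+, are the parental types, so the F1 was py al ts / py+ al+ ts+.
The two rarest classes, py al+ ts and py+ al ts+, are the double crossovers. Comparing them with the parentals, only the al allele has switched, so al is the middle locus and the order is py – al – ts.

al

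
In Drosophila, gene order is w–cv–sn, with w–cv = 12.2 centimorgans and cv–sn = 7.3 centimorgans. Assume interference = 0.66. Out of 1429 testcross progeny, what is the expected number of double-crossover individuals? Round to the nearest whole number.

4

Map distances give recombination frequencies of 0.122 and 0.073 for the two intervals.
With interference 0.66 (so coincidence = 0.34), expected double-crossover frequency = 0.122 × 0.073 × 0.34 = 0.00303.
Expected number = 0.00303 × 1429 = 4.33 ≈ 4.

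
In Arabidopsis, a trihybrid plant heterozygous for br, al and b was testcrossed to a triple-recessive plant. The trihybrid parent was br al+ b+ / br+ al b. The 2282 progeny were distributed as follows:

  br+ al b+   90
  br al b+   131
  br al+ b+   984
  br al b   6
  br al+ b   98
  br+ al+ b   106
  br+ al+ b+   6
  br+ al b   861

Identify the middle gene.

br

The two rarest classes, br+ al+ b+ and br al b, are the double crossovers. Comparing them with the parentals, only the br allele has switched, so br is the middle locus and the order is b – br – al.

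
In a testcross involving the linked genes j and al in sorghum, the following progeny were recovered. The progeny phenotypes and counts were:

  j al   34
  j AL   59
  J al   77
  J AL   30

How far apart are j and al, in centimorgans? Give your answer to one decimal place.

The two most frequent classes, J al (77) and j AL (59), are the parental types, so the F1 was J al / j AL.
The recombinant classes are J AL and j al: 30 + 34 = 64.
Recombination frequency = 64/200 = 0.3200 ≈ 32.0%, i.e. 32.0 centimorgans.

32.0 centimorgans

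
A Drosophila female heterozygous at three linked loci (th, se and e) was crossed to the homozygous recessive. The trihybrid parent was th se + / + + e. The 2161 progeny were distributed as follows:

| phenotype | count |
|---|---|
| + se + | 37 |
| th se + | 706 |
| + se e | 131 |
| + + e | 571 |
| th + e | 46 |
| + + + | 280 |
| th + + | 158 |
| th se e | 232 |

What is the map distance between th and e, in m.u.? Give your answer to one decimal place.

27.5 m.u.

The two rarest classes, + se + and th + e, are the double crossovers. Comparing them with the parentals, only the th allele has switched, so th is the middle locus and the order is se – th – e.
Crossovers in the th–e interval produce the single-crossover classes th se e and + + + (232 + 280 = 512) plus the double crossovers (83).
RF(th–e) = (512 + 83) / 2161 = 595/2161 = 0.2753 → 27.5 m.u.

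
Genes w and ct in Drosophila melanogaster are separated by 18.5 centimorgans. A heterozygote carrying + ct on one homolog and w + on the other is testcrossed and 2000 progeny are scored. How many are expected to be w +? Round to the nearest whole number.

815

A map distance of 18.5 centimorgans corresponds to a recombination frequency of 0.185.
The F1 is + ct / w +, so w + is a parental gamete class with expected frequency (1 − r)/2 = 0.815/2 = 0.4075.
Expected number = 0.4075 × 2000 = 815.00 ≈ 815.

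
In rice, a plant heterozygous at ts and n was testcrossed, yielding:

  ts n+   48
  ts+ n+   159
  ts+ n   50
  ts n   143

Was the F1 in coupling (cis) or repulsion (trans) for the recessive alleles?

The two most frequent classes are ts+ n+ (159) and ts n (143); these are the parental (non-recombinant) types.
So the F1 carried ts+ n+ on one chromosome and ts n on the other — the recessive alleles are on the same chromosome (cis / coupling).

cis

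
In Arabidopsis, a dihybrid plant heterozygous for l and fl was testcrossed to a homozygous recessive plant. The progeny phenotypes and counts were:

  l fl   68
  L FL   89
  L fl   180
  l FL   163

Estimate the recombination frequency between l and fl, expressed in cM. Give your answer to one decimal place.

31.4 cM

The two most frequent classes, L fl (180) and l FL (163), are the parental types, so the F1 was L fl / l FL.
The recombinant classes are L FL and l fl: 89 + 68 = 157.
Recombination frequency = 157/500 = 0.3140 ≈ 31.4%, i.e. 31.4 cM.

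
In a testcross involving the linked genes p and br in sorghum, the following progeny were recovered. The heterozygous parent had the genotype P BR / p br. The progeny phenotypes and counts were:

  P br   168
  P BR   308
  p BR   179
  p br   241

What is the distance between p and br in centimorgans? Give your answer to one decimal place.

38.7 centimorgans

The recombinant classes are P br and p BR: 168 + 179 = 347.
Recombination frequency = 347/896 = 0.3873 ≈ 38.7%, i.e. 38.7 centimorgans.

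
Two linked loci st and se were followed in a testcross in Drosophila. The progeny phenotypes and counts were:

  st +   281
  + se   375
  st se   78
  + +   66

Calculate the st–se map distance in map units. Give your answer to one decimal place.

18.0 map units

The two most frequent classes, + se (375) and st + (281), are the parental types, so the F1 was + se / st +.
The recombinant classes are + + and st se: 66 + 78 = 144.
Recombination frequency = 144/800 = 0.1800 ≈ 18.0%, i.e. 18.0 map units.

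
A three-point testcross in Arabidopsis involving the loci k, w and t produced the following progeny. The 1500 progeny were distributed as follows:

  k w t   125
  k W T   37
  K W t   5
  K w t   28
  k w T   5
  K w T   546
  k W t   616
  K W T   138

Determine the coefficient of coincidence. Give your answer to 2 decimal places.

0.73

The two most frequent reciprocal classes, k W t and K w T, are the parental types, so the F1 was k W t / K w T.
The two rarest classes, K W t and k w T, are the double crossovers. Comparing them with the parentals, only the k allele has switched, so k is the middle locus and the order is w – k – t.
w–k: (263 + 10)/1500 = 0.1820; k–t: (65 + 10)/1500 = 0.0500.
Expected DCO frequency = 0.1820 × 0.0500 ≈ 0.00910; observed = 10/1500 ≈ 0.00667.
Coefficient of coincidence = 0.00667/0.00910 ≈ 0.73.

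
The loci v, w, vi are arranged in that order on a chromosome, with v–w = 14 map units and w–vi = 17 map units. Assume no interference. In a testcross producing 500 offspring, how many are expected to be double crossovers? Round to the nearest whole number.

12

Map distances give recombination frequencies of 0.140 and 0.170 for the two intervals.
With no interference, expected double-crossover frequency = 0.140 × 0.170 = 0.02380.
Expected number = 0.02380 × 500 = 11.90 ≈ 12.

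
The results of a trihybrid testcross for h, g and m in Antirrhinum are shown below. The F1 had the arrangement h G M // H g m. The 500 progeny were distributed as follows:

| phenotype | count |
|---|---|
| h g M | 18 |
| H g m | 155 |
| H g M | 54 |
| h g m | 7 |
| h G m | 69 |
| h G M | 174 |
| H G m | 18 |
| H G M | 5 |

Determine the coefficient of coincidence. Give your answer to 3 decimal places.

0.926

The two rarest classes, H G M and h g m, are the double crossovers. Comparing them with the parentals, only the h allele has switched, so h is the middle locus and the order is g – h – m.
g–h: (36 + 12)/500 = 0.0960; h–m: (123 + 12)/500 = 0.2700.
Expected DCO frequency = 0.0960 × 0.2700 ≈ 0.02592; observed = 12/500 ≈ 0.02400.
Coefficient of coincidence = 0.02400/0.02592 ≈ 0.926.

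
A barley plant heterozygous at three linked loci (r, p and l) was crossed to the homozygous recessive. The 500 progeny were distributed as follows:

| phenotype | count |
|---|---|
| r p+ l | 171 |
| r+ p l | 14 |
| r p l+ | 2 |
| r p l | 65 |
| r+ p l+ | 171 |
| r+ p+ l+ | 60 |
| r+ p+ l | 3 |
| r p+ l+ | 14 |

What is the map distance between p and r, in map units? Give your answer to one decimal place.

The two most frequent reciprocal classes, r p+ l and r+ p l+, are the parental types, so the F1 was r p+ l / r+ p l+.
The two rarest classes, r+ p+ l and r p l+, are the double crossovers. Comparing them with the parentals, only the r allele has switched, so r is the middle locus and the order is l – r – p.
Crossovers in the r–p interval produce the single-crossover classes r p l and r+ p+ l+ (65 + 60 = 125) plus the double crossovers (5).
RF(r–p) = (125 + 5) / 500 = 130/500 = 0.2600 → 26.0 map units.

26.0 map units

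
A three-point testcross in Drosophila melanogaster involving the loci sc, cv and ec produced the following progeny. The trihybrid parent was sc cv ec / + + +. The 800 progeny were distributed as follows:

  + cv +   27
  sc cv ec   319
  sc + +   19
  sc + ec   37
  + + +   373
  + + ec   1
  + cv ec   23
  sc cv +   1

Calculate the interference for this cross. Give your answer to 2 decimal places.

0.45

The two rarest classes, sc cv + and + + ec, are the double crossovers. Comparing them with the parentals, only the ec allele has switched, so ec is the middle locus and the order is cv – ec – sc.
cv–ec: (64 + 2)/800 = 0.0825; ec–sc: (42 + 2)/800 = 0.0550.
Expected DCO frequency = 0.0825 × 0.0550 ≈ 0.00454; observed = 2/800 ≈ 0.00250.
Coefficient of coincidence = 0.00250/0.00454 ≈ 0.55; interference = 1 − 0.55 = 0.45.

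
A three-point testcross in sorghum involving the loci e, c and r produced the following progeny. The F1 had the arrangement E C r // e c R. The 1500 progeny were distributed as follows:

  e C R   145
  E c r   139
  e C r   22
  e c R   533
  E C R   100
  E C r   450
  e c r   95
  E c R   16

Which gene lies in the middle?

The two rarest classes, e C r and E c R, are the double crossovers. Comparing them with the parentals, only the e allele has switched, so e is the middle locus and the order is c – e – r.

e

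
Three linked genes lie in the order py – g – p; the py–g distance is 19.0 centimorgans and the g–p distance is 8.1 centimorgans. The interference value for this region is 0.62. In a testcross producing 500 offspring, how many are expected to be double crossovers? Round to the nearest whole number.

3

Map distances give recombination frequencies of 0.190 and 0.081 for the two intervals.
With interference 0.62 (so coincidence = 0.38), expected double-crossover frequency = 0.190 × 0.081 × 0.38 = 0.00585.
Expected number = 0.00585 × 500 = 2.92 ≈ 3.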